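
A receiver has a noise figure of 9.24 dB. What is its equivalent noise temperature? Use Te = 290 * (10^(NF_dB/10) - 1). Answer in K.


NF_lin = 10^(9.24/10) = 8.3946
Te = 290 * (8.3946 - 1) = 2144.4 K

2144.4 K


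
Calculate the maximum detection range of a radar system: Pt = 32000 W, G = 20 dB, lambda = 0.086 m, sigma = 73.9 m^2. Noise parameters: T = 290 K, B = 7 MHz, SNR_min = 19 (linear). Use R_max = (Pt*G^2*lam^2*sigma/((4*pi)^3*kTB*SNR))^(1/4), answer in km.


G_lin = 10^(20/10) = 100.0
R^4 = 32000 * 100.0^2 * 0.086^2 * 73.9 / ((4*pi)^3 * 1.38e-23 * 290 * 7000000.0 * 19)
R^4 = 1.6559e17 m^4
R_max = (1.6559e17)^(1/4) = 20172.4 m = 20.2 km

20.2 km


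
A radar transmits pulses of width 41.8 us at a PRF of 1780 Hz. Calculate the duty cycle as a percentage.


DC = 41.8e-6 * 1780 * 100 = 7.44%

7.44%


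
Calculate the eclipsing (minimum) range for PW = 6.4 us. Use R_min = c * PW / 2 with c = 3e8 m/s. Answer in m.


R_min = 3e8 * 6.4e-6 / 2 = 960.0 m

960.0 m


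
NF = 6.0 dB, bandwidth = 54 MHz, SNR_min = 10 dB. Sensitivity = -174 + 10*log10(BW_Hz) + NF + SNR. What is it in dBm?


10*log10(54000000.0) = 77.32
S = -174 + 77.32 + 6.0 + 10 = -80.7 dBm

-80.7 dBm


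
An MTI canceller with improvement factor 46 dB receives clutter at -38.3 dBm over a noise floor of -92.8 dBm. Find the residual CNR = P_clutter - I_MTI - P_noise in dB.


CNR = -38.3 - 46 - (-92.8) = 8.5 dB

8.5 dB


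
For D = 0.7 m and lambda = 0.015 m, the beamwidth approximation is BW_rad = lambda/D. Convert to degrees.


BW_rad = 0.015 / 0.7 = 0.021429
BW_deg = 1.23 degrees

1.23 degrees


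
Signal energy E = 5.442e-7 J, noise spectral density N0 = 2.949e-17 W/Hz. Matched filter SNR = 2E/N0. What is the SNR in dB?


SNR_lin = 2 * 5.442e-7 / 2.949e-17 = 3.691e10
SNR_dB = 10*log10(3.691e10) = 105.7 dB

105.7 dB


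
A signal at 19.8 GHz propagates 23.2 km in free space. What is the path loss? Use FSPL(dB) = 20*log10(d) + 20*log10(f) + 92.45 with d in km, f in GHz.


20*log10(23.2) = 27.31
20*log10(19.8) = 25.93
FSPL = 145.7 dB

145.7 dB


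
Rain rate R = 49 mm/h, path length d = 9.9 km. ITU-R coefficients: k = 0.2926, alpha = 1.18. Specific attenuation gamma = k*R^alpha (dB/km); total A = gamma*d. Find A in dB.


gamma = 0.2926 * 49^1.18 = 28.887216 dB/km
A = 28.887216 * 9.9 = 285.98 dB

285.98 dB


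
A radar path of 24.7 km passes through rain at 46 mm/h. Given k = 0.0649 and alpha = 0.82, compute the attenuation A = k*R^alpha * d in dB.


gamma = 0.0649 * 46^0.82 = 1.49867 dB/km
A = 1.49867 * 24.7 = 37.02 dB

37.02 dB


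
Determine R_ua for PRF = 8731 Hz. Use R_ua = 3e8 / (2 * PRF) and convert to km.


R_ua = 3e8 / (2 * 8731) = 17180.2 m = 17.2 km

17.2 km


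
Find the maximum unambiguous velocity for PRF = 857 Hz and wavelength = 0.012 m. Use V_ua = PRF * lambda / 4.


V_ua = 857 * 0.012 / 4 = 2.6 m/s

2.6 m/s


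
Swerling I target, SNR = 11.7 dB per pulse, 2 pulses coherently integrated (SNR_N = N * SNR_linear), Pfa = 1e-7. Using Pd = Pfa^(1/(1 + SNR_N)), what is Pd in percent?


SNR_lin = 10^(11.7/10) = 14.79108
SNR_N = 2 * 14.79108 = 29.58216
1/(1 + SNR_N) = 1/30.58216 = 0.0326988
Pd = (1e-7)^0.0326988 = 0.59035
Pd = 59.0%

59.0%


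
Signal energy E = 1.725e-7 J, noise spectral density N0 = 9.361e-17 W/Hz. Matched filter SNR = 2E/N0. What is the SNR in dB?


SNR_lin = 2 * 1.725e-7 / 9.361e-17 = 3.686e9
SNR_dB = 10*log10(3.686e9) = 95.7 dB

95.7 dB


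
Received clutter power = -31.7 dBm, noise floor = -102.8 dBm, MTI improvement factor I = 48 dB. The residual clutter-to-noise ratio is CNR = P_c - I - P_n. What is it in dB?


CNR = -31.7 - 48 - (-102.8) = 23.1 dB

23.1 dB


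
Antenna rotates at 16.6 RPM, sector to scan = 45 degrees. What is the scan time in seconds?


t = 45 / (16.6 * 360) * 60 = 0.45 s

0.45 s


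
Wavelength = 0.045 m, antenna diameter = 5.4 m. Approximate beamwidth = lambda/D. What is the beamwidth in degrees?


BW_rad = 0.045 / 5.4 = 0.008333
BW_deg = 0.48 degrees

0.48 degrees


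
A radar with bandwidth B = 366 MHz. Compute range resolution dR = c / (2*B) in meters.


dR = 3e8 / (2 * 366000000.0) = 0.41 m

0.41 m


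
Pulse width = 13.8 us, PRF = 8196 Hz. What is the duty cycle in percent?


DC = 13.8e-6 * 8196 * 100 = 11.31%

11.31%


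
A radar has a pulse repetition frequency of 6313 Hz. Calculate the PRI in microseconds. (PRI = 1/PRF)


PRI = 1/6313 = 0.0001584033 s = 158.4 us

158.4 us


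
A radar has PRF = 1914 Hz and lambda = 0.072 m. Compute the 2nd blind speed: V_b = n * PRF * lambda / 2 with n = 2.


V_blind = 2 * 1914 * 0.072 / 2 = 137.8 m/s

137.8 m/s


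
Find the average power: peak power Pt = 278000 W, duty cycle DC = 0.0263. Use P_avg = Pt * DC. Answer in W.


P_avg = 278000 * 0.0263 = 7311.4 W

7311.4 W


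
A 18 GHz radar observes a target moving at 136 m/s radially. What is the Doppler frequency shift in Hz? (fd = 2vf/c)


fd = 2 * 136 * 18000000000.0 / 3e8 = 16320.0 Hz

16320.0 Hz


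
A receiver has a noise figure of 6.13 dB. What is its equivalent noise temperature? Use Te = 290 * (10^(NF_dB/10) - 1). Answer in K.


NF_lin = 10^(6.13/10) = 4.102041
Te = 290 * (4.102041 - 1) = 899.6 K

899.6 K


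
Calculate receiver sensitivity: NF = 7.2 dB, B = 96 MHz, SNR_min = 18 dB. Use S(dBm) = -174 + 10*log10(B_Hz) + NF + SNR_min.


10*log10(96000000.0) = 79.82
S = -174 + 79.82 + 7.2 + 18 = -69.0 dBm

-69.0 dBm


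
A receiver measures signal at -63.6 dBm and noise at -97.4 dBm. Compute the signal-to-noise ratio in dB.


SNR = -63.6 - (-97.4) = 33.8 dB

33.8 dB


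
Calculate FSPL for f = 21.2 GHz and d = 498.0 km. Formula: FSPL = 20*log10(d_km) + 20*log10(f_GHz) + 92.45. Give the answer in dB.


20*log10(498.0) = 53.94
20*log10(21.2) = 26.53
FSPL = 172.9 dB

172.9 dB


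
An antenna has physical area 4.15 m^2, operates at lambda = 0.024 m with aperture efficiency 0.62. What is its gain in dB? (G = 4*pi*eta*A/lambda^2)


G_linear = 4*pi*0.62*4.15/0.024^2 = 56134.15
G_dB = 10*log10(56134.15) = 47.5 dB

47.5 dB


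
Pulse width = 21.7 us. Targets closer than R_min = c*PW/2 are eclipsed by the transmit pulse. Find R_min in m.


R_min = 3e8 * 21.7e-6 / 2 = 3255.0 m

3255.0 m


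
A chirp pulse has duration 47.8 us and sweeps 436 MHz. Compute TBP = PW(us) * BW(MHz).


TBP = 47.8 * 436 = 20840.8

20840.8


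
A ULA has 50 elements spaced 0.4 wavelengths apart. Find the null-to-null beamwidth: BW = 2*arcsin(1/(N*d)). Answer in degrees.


1/(N*d) = 1/(50*0.4) = 0.05
BW = 2*arcsin(0.05) = 5.7 degrees

5.7 degrees


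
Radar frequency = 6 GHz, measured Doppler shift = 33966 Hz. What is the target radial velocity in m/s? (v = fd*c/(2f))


v = 33966 * 3e8 / (2 * 6000000000.0) = 849.2 m/s

849.2 m/s


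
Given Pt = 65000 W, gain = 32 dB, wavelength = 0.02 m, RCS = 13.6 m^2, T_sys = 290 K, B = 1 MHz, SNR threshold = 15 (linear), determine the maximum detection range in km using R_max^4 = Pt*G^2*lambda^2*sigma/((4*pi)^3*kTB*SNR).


G_lin = 10^(32/10) = 1584.893192
R^4 = 65000 * 1584.893192^2 * 0.02^2 * 13.6 / ((4*pi)^3 * 1.38e-23 * 290 * 1000000.0 * 15)
R^4 = 7.45614e18 m^4
R_max = (7.45614e18)^(1/4) = 52255.1 m = 52.3 km

52.3 km


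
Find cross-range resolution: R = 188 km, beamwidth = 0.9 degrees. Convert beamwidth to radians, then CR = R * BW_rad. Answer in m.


BW_rad = 0.015707963
CR = 188000 * 0.015707963 = 2953.1 m

2953.1 m


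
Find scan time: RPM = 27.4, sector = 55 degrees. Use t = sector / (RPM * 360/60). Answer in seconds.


t = 55 / (27.4 * 360) * 60 = 0.33 s

0.33 s


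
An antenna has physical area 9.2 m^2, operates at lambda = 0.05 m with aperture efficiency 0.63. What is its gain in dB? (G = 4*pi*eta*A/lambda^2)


G_linear = 4*pi*0.63*9.2/0.05^2 = 29133.87
G_dB = 10*log10(29133.87) = 44.6 dB

44.6 dB


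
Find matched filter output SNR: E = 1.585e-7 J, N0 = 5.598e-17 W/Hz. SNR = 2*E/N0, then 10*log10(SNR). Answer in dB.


SNR_lin = 2 * 1.585e-7 / 5.598e-17 = 5.663e9
SNR_dB = 10*log10(5.663e9) = 97.5 dB

97.5 dB


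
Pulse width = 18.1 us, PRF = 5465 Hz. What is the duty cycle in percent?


DC = 18.1e-6 * 5465 * 100 = 9.89%

9.89%


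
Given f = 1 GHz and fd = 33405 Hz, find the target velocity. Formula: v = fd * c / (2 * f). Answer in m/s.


v = 33405 * 3e8 / (2 * 1000000000.0) = 5010.8 m/s

5010.8 m/s


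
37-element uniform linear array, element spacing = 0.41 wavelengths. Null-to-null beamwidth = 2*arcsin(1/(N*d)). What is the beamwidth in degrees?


1/(N*d) = 1/(37*0.41) = 0.06592
BW = 2*arcsin(0.06592) = 7.6 degrees

7.6 degrees


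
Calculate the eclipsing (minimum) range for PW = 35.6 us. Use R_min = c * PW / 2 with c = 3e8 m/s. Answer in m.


R_min = 3e8 * 35.6e-6 / 2 = 5340.0 m

5340.0 m


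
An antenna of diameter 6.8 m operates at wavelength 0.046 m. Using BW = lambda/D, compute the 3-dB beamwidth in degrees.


BW_rad = 0.046 / 6.8 = 0.006765
BW_deg = 0.39 degrees

0.39 degrees


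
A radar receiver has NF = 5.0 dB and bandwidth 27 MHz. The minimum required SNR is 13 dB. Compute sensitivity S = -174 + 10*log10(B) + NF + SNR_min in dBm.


10*log10(27000000.0) = 74.31
S = -174 + 74.31 + 5.0 + 13 = -81.7 dBm

-81.7 dBm


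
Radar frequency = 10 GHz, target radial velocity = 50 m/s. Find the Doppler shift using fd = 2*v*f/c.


fd = 2 * 50 * 10000000000.0 / 3e8 = 3333.3 Hz

3333.3 Hz


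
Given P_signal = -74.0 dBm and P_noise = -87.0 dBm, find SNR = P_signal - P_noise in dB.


SNR = -74.0 - (-87.0) = 13.0 dB

13.0 dB


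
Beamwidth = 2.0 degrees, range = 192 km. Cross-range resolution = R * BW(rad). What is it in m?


BW_rad = 0.034906585
CR = 192000 * 0.034906585 = 6702.1 m

6702.1 m


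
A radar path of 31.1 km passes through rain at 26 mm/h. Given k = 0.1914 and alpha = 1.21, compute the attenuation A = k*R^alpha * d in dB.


gamma = 0.1914 * 26^1.21 = 9.86415 dB/km
A = 9.86415 * 31.1 = 306.78 dB

306.78 dB


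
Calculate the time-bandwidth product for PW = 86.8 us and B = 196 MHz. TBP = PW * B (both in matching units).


TBP = 86.8 * 196 = 17012.8

17012.8


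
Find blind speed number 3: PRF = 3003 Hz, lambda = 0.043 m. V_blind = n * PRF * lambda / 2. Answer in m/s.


V_blind = 3 * 3003 * 0.043 / 2 = 193.7 m/s

193.7 m/s


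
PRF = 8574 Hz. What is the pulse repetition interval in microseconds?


PRI = 1/8574 = 0.0001166317 s = 116.6 us

116.6 us


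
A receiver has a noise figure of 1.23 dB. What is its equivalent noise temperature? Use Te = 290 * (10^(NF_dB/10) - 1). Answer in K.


NF_lin = 10^(1.23/10) = 1.327394
Te = 290 * (1.327394 - 1) = 94.9 K

94.9 K


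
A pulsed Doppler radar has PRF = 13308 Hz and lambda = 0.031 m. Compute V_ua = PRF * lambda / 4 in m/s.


V_ua = 13308 * 0.031 / 4 = 103.1 m/s

103.1 m/s


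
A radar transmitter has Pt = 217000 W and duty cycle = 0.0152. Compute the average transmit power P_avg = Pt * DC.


P_avg = 217000 * 0.0152 = 3298.4 W

3298.4 W


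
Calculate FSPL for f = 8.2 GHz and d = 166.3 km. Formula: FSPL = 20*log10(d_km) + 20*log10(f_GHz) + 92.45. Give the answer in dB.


20*log10(166.3) = 44.42
20*log10(8.2) = 18.28
FSPL = 155.1 dB

155.1 dB


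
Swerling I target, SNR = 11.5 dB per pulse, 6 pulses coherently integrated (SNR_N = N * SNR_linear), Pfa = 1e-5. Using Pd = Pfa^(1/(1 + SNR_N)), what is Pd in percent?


SNR_lin = 10^(11.5/10) = 14.12538
SNR_N = 6 * 14.12538 = 84.75228
1/(1 + SNR_N) = 1/85.75228 = 0.0116615
Pd = (1e-5)^0.0116615 = 0.87436
Pd = 87.4%

87.4%


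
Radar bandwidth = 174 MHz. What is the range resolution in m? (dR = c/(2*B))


dR = 3e8 / (2 * 174000000.0) = 0.86 m

0.86 m


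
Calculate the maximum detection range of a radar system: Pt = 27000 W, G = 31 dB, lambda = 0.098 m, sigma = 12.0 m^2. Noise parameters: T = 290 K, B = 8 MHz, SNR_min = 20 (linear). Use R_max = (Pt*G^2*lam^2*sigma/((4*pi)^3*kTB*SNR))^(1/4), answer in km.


G_lin = 10^(31/10) = 1258.925412
R^4 = 27000 * 1258.925412^2 * 0.098^2 * 12.0 / ((4*pi)^3 * 1.38e-23 * 290 * 8000000.0 * 20)
R^4 = 3.88124e18 m^4
R_max = (3.88124e18)^(1/4) = 44385.7 m = 44.4 km

44.4 km


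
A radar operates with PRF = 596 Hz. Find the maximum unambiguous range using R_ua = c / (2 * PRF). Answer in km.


R_ua = 3e8 / (2 * 596) = 251677.9 m = 251.7 km

251.7 km


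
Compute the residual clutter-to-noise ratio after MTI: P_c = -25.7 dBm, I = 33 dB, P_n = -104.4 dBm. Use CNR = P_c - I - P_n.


CNR = -25.7 - 33 - (-104.4) = 45.7 dB

45.7 dB


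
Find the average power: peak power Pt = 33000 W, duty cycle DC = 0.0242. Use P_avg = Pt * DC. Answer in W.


P_avg = 33000 * 0.0242 = 798.6 W

798.6 W


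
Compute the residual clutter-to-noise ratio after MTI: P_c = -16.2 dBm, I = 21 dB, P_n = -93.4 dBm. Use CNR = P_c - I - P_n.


CNR = -16.2 - 21 - (-93.4) = 56.2 dB

56.2 dB


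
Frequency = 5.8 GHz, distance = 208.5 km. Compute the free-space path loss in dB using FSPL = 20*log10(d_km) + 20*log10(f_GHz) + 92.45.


20*log10(208.5) = 46.38
20*log10(5.8) = 15.27
FSPL = 154.1 dB

154.1 dB


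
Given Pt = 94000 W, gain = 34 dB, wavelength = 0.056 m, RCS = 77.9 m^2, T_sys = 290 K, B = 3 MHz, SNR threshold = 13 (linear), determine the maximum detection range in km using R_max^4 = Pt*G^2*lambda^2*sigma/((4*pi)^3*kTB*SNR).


G_lin = 10^(34/10) = 2511.886432
R^4 = 94000 * 2511.886432^2 * 0.056^2 * 77.9 / ((4*pi)^3 * 1.38e-23 * 290 * 3000000.0 * 13)
R^4 = 4.67811e20 m^4
R_max = (4.67811e20)^(1/4) = 147067.8 m = 147.1 km

147.1 km


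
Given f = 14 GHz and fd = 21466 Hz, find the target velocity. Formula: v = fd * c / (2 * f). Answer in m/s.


v = 21466 * 3e8 / (2 * 14000000000.0) = 230.0 m/s

230.0 m/s


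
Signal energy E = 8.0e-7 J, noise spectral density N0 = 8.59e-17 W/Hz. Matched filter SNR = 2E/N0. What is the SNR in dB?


SNR_lin = 2 * 8.0e-7 / 8.59e-17 = 1.863e10
SNR_dB = 10*log10(1.863e10) = 102.7 dB

102.7 dB


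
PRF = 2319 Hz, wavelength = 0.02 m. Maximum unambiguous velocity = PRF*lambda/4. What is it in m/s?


V_ua = 2319 * 0.02 / 4 = 11.6 m/s

11.6 m/s


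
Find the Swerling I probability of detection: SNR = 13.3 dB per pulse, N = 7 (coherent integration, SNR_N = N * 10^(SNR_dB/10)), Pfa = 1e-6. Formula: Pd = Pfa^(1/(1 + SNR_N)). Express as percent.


SNR_lin = 10^(13.3/10) = 21.37962
SNR_N = 7 * 21.37962 = 149.65734
1/(1 + SNR_N) = 1/150.65734 = 0.0066376
Pd = (1e-6)^0.0066376 = 0.91238
Pd = 91.2%

91.2%


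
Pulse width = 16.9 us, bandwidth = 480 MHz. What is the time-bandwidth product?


TBP = 16.9 * 480 = 8112.0

8112.0


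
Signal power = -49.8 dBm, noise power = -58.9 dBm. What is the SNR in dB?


SNR = -49.8 - (-58.9) = 9.1 dB

9.1 dB


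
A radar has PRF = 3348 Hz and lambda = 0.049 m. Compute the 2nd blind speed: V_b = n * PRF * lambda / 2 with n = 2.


V_blind = 2 * 3348 * 0.049 / 2 = 164.1 m/s

164.1 m/s


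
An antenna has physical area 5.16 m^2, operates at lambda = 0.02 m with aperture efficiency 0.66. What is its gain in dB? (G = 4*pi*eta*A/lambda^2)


G_linear = 4*pi*0.66*5.16/0.02^2 = 106990.08
G_dB = 10*log10(106990.08) = 50.3 dB

50.3 dB


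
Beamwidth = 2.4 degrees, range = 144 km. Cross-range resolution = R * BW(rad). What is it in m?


BW_rad = 0.041887902
CR = 144000 * 0.041887902 = 6031.9 m

6031.9 m


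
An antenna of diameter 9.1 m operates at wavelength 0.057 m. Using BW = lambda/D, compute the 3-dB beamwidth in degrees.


BW_rad = 0.057 / 9.1 = 0.006264
BW_deg = 0.36 degrees

0.36 degrees


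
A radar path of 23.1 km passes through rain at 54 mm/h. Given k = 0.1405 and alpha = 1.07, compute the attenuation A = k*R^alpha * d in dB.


gamma = 0.1405 * 54^1.07 = 10.030848 dB/km
A = 10.030848 * 23.1 = 231.71 dB

231.71 dB


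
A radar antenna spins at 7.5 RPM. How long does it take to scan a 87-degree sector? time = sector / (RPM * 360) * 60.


t = 87 / (7.5 * 360) * 60 = 1.93 s

1.93 s


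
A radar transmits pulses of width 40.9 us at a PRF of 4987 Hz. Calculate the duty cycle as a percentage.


DC = 40.9e-6 * 4987 * 100 = 20.4%

20.4%


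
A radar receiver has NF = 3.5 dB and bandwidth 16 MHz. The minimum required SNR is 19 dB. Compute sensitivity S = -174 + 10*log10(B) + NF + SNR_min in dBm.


10*log10(16000000.0) = 72.04
S = -174 + 72.04 + 3.5 + 19 = -79.5 dBm

-79.5 dBm


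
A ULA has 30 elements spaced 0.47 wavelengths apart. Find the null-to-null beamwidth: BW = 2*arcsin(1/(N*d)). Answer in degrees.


1/(N*d) = 1/(30*0.47) = 0.070922
BW = 2*arcsin(0.070922) = 8.1 degrees

8.1 degrees


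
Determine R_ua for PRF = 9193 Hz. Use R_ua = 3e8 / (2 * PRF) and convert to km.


R_ua = 3e8 / (2 * 9193) = 16316.8 m = 16.3 km

16.3 km


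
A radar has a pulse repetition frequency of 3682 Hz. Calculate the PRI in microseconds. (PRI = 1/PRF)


PRI = 1/3682 = 0.0002715915 s = 271.6 us

271.6 us


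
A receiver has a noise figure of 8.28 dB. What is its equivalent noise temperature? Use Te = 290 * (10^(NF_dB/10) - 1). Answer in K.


NF_lin = 10^(8.28/10) = 6.729767
Te = 290 * (6.729767 - 1) = 1661.6 K

1661.6 K


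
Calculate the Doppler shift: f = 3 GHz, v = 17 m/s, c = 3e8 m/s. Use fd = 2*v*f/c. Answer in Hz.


fd = 2 * 17 * 3000000000.0 / 3e8 = 340.0 Hz

340.0 Hz


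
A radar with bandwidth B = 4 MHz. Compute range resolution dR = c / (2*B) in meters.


dR = 3e8 / (2 * 4000000.0) = 37.5 m

37.5 m


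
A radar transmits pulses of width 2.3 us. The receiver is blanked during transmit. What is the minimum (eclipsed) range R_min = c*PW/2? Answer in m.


R_min = 3e8 * 2.3e-6 / 2 = 345.0 m

345.0 m


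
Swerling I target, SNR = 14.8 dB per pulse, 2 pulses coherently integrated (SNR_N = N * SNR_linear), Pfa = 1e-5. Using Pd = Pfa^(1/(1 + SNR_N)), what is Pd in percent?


SNR_lin = 10^(14.8/10) = 30.19952
SNR_N = 2 * 30.19952 = 60.39904
1/(1 + SNR_N) = 1/61.39904 = 0.0162869
Pd = (1e-5)^0.0162869 = 0.82902
Pd = 82.9%

82.9%


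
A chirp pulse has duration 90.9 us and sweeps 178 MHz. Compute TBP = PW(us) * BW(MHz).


TBP = 90.9 * 178 = 16180.2

16180.2


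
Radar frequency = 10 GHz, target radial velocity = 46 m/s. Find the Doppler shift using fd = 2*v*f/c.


fd = 2 * 46 * 10000000000.0 / 3e8 = 3066.7 Hz

3066.7 Hz


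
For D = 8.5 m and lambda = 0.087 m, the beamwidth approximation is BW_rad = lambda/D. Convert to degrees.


BW_rad = 0.087 / 8.5 = 0.010235
BW_deg = 0.59 degrees

0.59 degrees


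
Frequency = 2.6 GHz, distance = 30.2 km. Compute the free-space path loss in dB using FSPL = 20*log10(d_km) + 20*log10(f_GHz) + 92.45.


20*log10(30.2) = 29.6
20*log10(2.6) = 8.3
FSPL = 130.3 dB

130.3 dB


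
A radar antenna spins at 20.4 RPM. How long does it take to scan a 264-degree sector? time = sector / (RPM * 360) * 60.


t = 264 / (20.4 * 360) * 60 = 2.16 s

2.16 s


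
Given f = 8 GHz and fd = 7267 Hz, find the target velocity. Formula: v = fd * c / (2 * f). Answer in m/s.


v = 7267 * 3e8 / (2 * 8000000000.0) = 136.3 m/s

136.3 m/s


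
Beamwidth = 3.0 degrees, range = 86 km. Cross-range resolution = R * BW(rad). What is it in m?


BW_rad = 0.052359878
CR = 86000 * 0.052359878 = 4502.9 m

4502.9 m


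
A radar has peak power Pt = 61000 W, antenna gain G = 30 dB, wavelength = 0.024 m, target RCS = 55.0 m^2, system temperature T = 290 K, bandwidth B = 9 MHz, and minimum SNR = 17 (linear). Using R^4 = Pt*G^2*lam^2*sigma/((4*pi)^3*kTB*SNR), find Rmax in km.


G_lin = 10^(30/10) = 1000.0
R^4 = 61000 * 1000.0^2 * 0.024^2 * 55.0 / ((4*pi)^3 * 1.38e-23 * 290 * 9000000.0 * 17)
R^4 = 1.59044e18 m^4
R_max = (1.59044e18)^(1/4) = 35512.3 m = 35.5 km

35.5 km


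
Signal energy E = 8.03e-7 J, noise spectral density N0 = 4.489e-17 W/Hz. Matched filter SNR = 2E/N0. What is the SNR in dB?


SNR_lin = 2 * 8.03e-7 / 4.489e-17 = 3.578e10
SNR_dB = 10*log10(3.578e10) = 105.5 dB

105.5 dB


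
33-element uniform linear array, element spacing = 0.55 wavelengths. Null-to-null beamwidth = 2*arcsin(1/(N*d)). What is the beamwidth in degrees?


1/(N*d) = 1/(33*0.55) = 0.055096
BW = 2*arcsin(0.055096) = 6.3 degrees

6.3 degrees


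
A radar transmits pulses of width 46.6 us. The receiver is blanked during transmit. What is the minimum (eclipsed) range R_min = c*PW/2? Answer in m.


R_min = 3e8 * 46.6e-6 / 2 = 6990.0 m

6990.0 m


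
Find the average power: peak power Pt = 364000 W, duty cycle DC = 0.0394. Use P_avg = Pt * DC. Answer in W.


P_avg = 364000 * 0.0394 = 14341.6 W

14341.6 W


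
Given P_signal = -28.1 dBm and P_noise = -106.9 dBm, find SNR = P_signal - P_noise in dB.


SNR = -28.1 - (-106.9) = 78.8 dB

78.8 dB


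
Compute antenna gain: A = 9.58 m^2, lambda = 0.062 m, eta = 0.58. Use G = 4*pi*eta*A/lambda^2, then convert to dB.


G_linear = 4*pi*0.58*9.58/0.062^2 = 18164.36
G_dB = 10*log10(18164.36) = 42.6 dB

42.6 dB


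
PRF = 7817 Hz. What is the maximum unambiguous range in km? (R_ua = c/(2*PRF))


R_ua = 3e8 / (2 * 7817) = 19188.9 m = 19.2 km

19.2 km


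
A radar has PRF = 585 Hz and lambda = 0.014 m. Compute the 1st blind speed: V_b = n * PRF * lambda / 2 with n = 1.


V_blind = 1 * 585 * 0.014 / 2 = 4.1 m/s

4.1 m/s


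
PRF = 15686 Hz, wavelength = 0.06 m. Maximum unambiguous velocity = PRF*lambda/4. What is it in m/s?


V_ua = 15686 * 0.06 / 4 = 235.3 m/s

235.3 m/s


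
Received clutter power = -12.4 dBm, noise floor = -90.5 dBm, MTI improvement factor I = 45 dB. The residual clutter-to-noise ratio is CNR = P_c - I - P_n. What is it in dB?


CNR = -12.4 - 45 - (-90.5) = 33.1 dB

33.1 dB


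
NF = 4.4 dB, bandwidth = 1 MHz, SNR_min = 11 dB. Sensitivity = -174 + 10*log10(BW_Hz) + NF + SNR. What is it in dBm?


10*log10(1000000.0) = 60.0
S = -174 + 60.0 + 4.4 + 11 = -98.6 dBm

-98.6 dBm


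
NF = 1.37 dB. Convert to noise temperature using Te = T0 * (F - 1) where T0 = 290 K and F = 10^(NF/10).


NF_lin = 10^(1.37/10) = 1.370882
Te = 290 * (1.370882 - 1) = 107.6 K

107.6 K


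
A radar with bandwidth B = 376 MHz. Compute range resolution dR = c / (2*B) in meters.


dR = 3e8 / (2 * 376000000.0) = 0.4 m

0.4 m


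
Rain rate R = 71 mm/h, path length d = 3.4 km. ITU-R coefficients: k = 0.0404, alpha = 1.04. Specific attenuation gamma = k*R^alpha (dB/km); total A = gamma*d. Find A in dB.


gamma = 0.0404 * 71^1.04 = 3.401653 dB/km
A = 3.401653 * 3.4 = 11.57 dB

11.57 dB


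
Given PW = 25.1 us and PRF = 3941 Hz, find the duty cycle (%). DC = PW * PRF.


DC = 25.1e-6 * 3941 * 100 = 9.89%

9.89%


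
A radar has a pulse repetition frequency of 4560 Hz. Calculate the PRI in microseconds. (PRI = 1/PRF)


PRI = 1/4560 = 0.0002192982 s = 219.3 us

219.3 us


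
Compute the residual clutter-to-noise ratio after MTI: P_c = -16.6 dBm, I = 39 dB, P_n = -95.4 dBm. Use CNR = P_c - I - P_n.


CNR = -16.6 - 39 - (-95.4) = 39.8 dB

39.8 dB


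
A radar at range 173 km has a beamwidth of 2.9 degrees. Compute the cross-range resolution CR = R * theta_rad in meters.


BW_rad = 0.050614548
CR = 173000 * 0.050614548 = 8756.3 m

8756.3 m


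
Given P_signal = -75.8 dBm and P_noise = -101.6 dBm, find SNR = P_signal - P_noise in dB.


SNR = -75.8 - (-101.6) = 25.8 dB

25.8 dB


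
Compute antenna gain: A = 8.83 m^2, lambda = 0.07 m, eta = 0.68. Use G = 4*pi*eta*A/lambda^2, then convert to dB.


G_linear = 4*pi*0.68*8.83/0.07^2 = 15398.68
G_dB = 10*log10(15398.68) = 41.9 dB

41.9 dB


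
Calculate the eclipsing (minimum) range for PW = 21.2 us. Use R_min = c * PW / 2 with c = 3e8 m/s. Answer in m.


R_min = 3e8 * 21.2e-6 / 2 = 3180.0 m

3180.0 m


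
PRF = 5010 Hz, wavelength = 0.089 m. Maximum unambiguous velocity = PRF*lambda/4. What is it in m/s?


V_ua = 5010 * 0.089 / 4 = 111.5 m/s

111.5 m/s


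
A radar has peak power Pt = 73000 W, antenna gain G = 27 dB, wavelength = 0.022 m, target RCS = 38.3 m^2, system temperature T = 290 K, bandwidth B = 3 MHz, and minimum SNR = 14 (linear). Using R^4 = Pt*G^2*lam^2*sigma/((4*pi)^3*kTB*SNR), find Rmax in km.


G_lin = 10^(27/10) = 501.187234
R^4 = 73000 * 501.187234^2 * 0.022^2 * 38.3 / ((4*pi)^3 * 1.38e-23 * 290 * 3000000.0 * 14)
R^4 = 1.01909e18 m^4
R_max = (1.01909e18)^(1/4) = 31772.6 m = 31.8 km

31.8 km


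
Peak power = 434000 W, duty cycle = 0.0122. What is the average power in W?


P_avg = 434000 * 0.0122 = 5294.8 W

5294.8 W


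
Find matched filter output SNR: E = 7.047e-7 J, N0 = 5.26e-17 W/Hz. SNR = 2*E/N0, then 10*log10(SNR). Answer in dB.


SNR_lin = 2 * 7.047e-7 / 5.26e-17 = 2.679e10
SNR_dB = 10*log10(2.679e10) = 104.3 dB

104.3 dB


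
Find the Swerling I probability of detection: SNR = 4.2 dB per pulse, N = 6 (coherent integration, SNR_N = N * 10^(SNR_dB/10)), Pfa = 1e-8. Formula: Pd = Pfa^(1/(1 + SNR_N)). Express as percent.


SNR_lin = 10^(4.2/10) = 2.63027
SNR_N = 6 * 2.63027 = 15.78162
1/(1 + SNR_N) = 1/16.78162 = 0.059589
Pd = (1e-8)^0.059589 = 0.33365
Pd = 33.4%

33.4%


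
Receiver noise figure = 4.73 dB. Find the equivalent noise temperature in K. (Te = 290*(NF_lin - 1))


NF_lin = 10^(4.73/10) = 2.971666
Te = 290 * (2.971666 - 1) = 571.8 K

571.8 K


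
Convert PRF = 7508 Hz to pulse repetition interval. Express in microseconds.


PRI = 1/7508 = 0.0001331913 s = 133.2 us

133.2 us


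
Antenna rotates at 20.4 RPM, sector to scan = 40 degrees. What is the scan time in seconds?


t = 40 / (20.4 * 360) * 60 = 0.33 s

0.33 s


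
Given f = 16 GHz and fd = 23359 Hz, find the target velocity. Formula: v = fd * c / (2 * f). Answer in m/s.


v = 23359 * 3e8 / (2 * 16000000000.0) = 219.0 m/s

219.0 m/s


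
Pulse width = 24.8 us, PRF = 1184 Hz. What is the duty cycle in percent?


DC = 24.8e-6 * 1184 * 100 = 2.94%

2.94%


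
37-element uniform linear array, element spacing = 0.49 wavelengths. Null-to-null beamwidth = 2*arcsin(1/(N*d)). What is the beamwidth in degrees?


1/(N*d) = 1/(37*0.49) = 0.055157
BW = 2*arcsin(0.055157) = 6.3 degrees

6.3 degrees


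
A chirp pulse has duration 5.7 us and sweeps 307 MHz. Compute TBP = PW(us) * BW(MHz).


TBP = 5.7 * 307 = 1749.9

1749.9


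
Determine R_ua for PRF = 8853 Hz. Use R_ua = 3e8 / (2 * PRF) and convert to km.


R_ua = 3e8 / (2 * 8853) = 16943.4 m = 16.9 km

16.9 km


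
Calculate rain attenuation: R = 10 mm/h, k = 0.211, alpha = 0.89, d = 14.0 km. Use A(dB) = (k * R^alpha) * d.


gamma = 0.211 * 10^0.89 = 1.637881 dB/km
A = 1.637881 * 14.0 = 22.93 dB

22.93 dB


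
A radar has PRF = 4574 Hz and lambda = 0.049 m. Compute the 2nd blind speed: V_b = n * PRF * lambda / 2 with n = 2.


V_blind = 2 * 4574 * 0.049 / 2 = 224.1 m/s

224.1 m/s


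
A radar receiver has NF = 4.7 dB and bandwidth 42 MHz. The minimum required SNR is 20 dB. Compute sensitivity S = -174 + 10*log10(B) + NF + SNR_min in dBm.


10*log10(42000000.0) = 76.23
S = -174 + 76.23 + 4.7 + 20 = -73.1 dBm

-73.1 dBm


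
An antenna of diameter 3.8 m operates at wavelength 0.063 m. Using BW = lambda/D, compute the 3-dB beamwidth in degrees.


BW_rad = 0.063 / 3.8 = 0.016579
BW_deg = 0.95 degrees

0.95 degrees


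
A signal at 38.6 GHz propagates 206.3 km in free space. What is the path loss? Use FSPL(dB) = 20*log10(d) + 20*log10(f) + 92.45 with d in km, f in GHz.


20*log10(206.3) = 46.29
20*log10(38.6) = 31.73
FSPL = 170.5 dB

170.5 dB


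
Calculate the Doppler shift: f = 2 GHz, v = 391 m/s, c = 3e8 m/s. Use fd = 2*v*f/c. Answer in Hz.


fd = 2 * 391 * 2000000000.0 / 3e8 = 5213.3 Hz

5213.3 Hz


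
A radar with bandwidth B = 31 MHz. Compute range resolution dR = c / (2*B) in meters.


dR = 3e8 / (2 * 31000000.0) = 4.84 m

4.84 m


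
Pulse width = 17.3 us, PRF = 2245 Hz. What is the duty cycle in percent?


DC = 17.3e-6 * 2245 * 100 = 3.88%

3.88%


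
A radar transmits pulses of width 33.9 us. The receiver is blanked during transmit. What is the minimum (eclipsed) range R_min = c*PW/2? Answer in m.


R_min = 3e8 * 33.9e-6 / 2 = 5085.0 m

5085.0 m


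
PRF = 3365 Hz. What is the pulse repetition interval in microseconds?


PRI = 1/3365 = 0.0002971768 s = 297.2 us

297.2 us


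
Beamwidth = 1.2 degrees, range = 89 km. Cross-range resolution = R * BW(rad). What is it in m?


BW_rad = 0.020943951
CR = 89000 * 0.020943951 = 1864.0 m

1864.0 m


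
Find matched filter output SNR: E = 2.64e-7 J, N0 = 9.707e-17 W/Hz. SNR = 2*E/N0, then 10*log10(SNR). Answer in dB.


SNR_lin = 2 * 2.64e-7 / 9.707e-17 = 5.439e9
SNR_dB = 10*log10(5.439e9) = 97.4 dB

97.4 dB


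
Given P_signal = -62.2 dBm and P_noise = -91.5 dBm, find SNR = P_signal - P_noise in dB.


SNR = -62.2 - (-91.5) = 29.3 dB

29.3 dB


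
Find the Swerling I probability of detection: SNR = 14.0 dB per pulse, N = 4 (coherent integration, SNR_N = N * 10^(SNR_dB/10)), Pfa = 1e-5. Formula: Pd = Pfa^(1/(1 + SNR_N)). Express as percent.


SNR_lin = 10^(14.0/10) = 25.11886
SNR_N = 4 * 25.11886 = 100.47544
1/(1 + SNR_N) = 1/101.47544 = 0.0098546
Pd = (1e-5)^0.0098546 = 0.89274
Pd = 89.3%

89.3%


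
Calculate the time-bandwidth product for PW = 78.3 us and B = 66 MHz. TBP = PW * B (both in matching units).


TBP = 78.3 * 66 = 5167.8

5167.8


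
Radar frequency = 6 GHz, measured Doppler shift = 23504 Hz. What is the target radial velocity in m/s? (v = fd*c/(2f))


v = 23504 * 3e8 / (2 * 6000000000.0) = 587.6 m/s

587.6 m/s


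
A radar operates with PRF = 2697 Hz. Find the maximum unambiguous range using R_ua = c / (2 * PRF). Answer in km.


R_ua = 3e8 / (2 * 2697) = 55617.4 m = 55.6 km

55.6 km


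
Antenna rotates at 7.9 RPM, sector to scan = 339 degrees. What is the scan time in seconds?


t = 339 / (7.9 * 360) * 60 = 7.15 s

7.15 s


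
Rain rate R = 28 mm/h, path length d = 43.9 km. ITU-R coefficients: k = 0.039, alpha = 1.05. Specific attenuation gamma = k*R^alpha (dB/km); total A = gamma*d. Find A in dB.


gamma = 0.039 * 28^1.05 = 1.289973 dB/km
A = 1.289973 * 43.9 = 56.63 dB

56.63 dB


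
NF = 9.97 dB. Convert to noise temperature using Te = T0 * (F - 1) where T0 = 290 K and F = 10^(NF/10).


NF_lin = 10^(9.97/10) = 9.93116
Te = 290 * (9.93116 - 1) = 2590.0 K

2590.0 K


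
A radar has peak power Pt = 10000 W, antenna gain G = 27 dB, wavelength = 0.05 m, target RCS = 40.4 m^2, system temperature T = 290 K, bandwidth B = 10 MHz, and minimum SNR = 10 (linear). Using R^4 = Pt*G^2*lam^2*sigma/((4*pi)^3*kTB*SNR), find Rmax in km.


G_lin = 10^(27/10) = 501.187234
R^4 = 10000 * 501.187234^2 * 0.05^2 * 40.4 / ((4*pi)^3 * 1.38e-23 * 290 * 10000000.0 * 10)
R^4 = 3.19459e17 m^4
R_max = (3.19459e17)^(1/4) = 23774.1 m = 23.8 km

23.8 km


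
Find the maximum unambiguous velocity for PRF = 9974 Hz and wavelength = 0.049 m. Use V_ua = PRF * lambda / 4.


V_ua = 9974 * 0.049 / 4 = 122.2 m/s

122.2 m/s


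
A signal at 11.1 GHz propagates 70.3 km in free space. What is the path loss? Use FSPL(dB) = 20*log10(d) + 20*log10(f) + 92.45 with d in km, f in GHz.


20*log10(70.3) = 36.94
20*log10(11.1) = 20.91
FSPL = 150.3 dB

150.3 dB


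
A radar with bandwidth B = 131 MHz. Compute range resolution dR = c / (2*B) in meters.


dR = 3e8 / (2 * 131000000.0) = 1.15 m

1.15 m


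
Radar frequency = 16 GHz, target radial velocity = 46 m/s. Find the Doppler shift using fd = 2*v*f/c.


fd = 2 * 46 * 16000000000.0 / 3e8 = 4906.7 Hz

4906.7 Hz


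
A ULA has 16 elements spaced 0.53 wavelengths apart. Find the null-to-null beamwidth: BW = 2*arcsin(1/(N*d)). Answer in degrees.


1/(N*d) = 1/(16*0.53) = 0.117925
BW = 2*arcsin(0.117925) = 13.5 degrees

13.5 degrees


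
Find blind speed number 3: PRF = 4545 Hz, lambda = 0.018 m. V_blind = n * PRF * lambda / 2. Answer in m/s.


V_blind = 3 * 4545 * 0.018 / 2 = 122.7 m/s

122.7 m/s


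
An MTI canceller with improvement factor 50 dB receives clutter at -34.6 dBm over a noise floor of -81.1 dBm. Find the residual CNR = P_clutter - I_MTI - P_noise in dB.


CNR = -34.6 - 50 - (-81.1) = -3.5 dB

-3.5 dB


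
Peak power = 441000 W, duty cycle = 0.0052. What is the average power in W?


P_avg = 441000 * 0.0052 = 2293.2 W

2293.2 W


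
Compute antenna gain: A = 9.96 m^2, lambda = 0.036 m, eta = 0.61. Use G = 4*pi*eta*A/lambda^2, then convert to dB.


G_linear = 4*pi*0.61*9.96/0.036^2 = 58910.68
G_dB = 10*log10(58910.68) = 47.7 dB

47.7 dB


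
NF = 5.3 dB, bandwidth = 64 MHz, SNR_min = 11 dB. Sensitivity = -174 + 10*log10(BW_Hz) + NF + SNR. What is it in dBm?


10*log10(64000000.0) = 78.06
S = -174 + 78.06 + 5.3 + 11 = -79.6 dBm

-79.6 dBm


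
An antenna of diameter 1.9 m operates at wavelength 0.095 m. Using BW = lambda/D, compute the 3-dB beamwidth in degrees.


BW_rad = 0.095 / 1.9 = 0.05
BW_deg = 2.86 degrees

2.86 degrees


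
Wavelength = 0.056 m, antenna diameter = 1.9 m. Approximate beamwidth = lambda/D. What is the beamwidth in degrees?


BW_rad = 0.056 / 1.9 = 0.029474
BW_deg = 1.69 degrees

1.69 degrees


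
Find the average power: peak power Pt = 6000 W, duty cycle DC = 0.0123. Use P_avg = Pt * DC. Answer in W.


P_avg = 6000 * 0.0123 = 73.8 W

73.8 W


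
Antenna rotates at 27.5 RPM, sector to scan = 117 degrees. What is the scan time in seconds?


t = 117 / (27.5 * 360) * 60 = 0.71 s

0.71 s


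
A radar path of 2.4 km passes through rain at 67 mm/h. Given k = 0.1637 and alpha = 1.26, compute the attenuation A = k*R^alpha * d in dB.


gamma = 0.1637 * 67^1.26 = 32.726754 dB/km
A = 32.726754 * 2.4 = 78.54 dB

78.54 dB


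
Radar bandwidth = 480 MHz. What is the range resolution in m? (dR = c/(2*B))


dR = 3e8 / (2 * 480000000.0) = 0.31 m

0.31 m


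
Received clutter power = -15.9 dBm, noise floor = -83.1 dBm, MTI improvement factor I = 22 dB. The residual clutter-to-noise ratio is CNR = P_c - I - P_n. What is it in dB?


CNR = -15.9 - 22 - (-83.1) = 45.2 dB

45.2 dB


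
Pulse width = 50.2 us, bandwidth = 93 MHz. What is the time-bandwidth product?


TBP = 50.2 * 93 = 4668.6

4668.6


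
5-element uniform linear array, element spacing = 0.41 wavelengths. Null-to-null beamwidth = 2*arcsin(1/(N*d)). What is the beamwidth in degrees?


1/(N*d) = 1/(5*0.41) = 0.487805
BW = 2*arcsin(0.487805) = 58.4 degrees

58.4 degrees


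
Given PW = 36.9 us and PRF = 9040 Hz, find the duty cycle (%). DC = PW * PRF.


DC = 36.9e-6 * 9040 * 100 = 33.36%

33.36%


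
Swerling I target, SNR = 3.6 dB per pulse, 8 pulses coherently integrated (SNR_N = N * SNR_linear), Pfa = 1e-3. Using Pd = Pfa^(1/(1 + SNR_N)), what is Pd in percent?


SNR_lin = 10^(3.6/10) = 2.29087
SNR_N = 8 * 2.29087 = 18.32696
1/(1 + SNR_N) = 1/19.32696 = 0.0517412
Pd = (1e-3)^0.0517412 = 0.69948
Pd = 69.9%

69.9%


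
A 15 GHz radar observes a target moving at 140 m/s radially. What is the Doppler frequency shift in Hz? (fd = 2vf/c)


fd = 2 * 140 * 15000000000.0 / 3e8 = 14000.0 Hz

14000.0 Hz


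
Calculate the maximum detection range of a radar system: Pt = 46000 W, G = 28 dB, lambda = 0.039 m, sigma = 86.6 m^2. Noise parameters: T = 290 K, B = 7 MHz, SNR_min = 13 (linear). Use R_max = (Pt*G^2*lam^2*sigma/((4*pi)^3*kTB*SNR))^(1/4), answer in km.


G_lin = 10^(28/10) = 630.957344
R^4 = 46000 * 630.957344^2 * 0.039^2 * 86.6 / ((4*pi)^3 * 1.38e-23 * 290 * 7000000.0 * 13)
R^4 = 3.33777e18 m^4
R_max = (3.33777e18)^(1/4) = 42742.9 m = 42.7 km

42.7 km


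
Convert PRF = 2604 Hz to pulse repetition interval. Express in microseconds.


PRI = 1/2604 = 0.0003840246 s = 384.0 us

384.0 us


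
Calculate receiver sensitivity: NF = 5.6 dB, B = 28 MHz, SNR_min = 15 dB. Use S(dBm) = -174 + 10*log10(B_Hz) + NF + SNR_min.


10*log10(28000000.0) = 74.47
S = -174 + 74.47 + 5.6 + 15 = -78.9 dBm

-78.9 dBm


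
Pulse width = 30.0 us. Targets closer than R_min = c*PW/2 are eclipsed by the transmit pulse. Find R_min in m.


R_min = 3e8 * 30.0e-6 / 2 = 4500.0 m

4500.0 m


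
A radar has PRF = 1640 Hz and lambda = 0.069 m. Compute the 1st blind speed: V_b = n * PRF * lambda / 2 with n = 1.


V_blind = 1 * 1640 * 0.069 / 2 = 56.6 m/s

56.6 m/s


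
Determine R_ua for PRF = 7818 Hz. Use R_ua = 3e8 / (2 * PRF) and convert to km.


R_ua = 3e8 / (2 * 7818) = 19186.5 m = 19.2 km

19.2 km


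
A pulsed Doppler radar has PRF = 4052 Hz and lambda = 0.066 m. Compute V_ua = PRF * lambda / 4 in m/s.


V_ua = 4052 * 0.066 / 4 = 66.9 m/s

66.9 m/s


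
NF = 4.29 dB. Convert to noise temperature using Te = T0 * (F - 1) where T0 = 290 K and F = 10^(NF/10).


NF_lin = 10^(4.29/10) = 2.685344
Te = 290 * (2.685344 - 1) = 488.7 K

488.7 K


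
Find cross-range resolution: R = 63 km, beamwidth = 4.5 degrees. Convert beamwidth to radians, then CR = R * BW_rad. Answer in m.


BW_rad = 0.078539816
CR = 63000 * 0.078539816 = 4948.0 m

4948.0 m


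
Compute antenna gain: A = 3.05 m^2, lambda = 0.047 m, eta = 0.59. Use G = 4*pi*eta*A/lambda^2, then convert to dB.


G_linear = 4*pi*0.59*3.05/0.047^2 = 10236.84
G_dB = 10*log10(10236.84) = 40.1 dB

40.1 dB


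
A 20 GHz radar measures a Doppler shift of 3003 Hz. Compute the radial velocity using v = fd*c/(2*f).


v = 3003 * 3e8 / (2 * 20000000000.0) = 22.5 m/s

22.5 m/s


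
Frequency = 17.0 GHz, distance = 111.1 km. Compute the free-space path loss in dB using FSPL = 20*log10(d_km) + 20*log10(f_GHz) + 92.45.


20*log10(111.1) = 40.91
20*log10(17.0) = 24.61
FSPL = 158.0 dB

158.0 dB


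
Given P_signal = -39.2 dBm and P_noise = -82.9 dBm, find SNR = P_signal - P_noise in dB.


SNR = -39.2 - (-82.9) = 43.7 dB

43.7 dB


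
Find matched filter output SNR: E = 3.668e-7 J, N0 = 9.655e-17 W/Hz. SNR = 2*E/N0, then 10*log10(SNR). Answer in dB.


SNR_lin = 2 * 3.668e-7 / 9.655e-17 = 7.598e9
SNR_dB = 10*log10(7.598e9) = 98.8 dB

98.8 dB


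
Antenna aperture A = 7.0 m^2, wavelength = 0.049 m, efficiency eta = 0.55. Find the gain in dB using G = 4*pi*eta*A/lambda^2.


G_linear = 4*pi*0.55*7.0/0.049^2 = 20150.16
G_dB = 10*log10(20150.16) = 43.0 dB

43.0 dB


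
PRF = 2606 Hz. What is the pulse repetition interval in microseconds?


PRI = 1/2606 = 0.0003837299 s = 383.7 us

383.7 us


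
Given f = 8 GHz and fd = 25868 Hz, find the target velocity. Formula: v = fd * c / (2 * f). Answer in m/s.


v = 25868 * 3e8 / (2 * 8000000000.0) = 485.0 m/s

485.0 m/s


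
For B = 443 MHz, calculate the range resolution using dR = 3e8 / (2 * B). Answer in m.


dR = 3e8 / (2 * 443000000.0) = 0.34 m

0.34 m


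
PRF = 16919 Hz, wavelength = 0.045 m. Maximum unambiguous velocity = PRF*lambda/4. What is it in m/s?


V_ua = 16919 * 0.045 / 4 = 190.3 m/s

190.3 m/s


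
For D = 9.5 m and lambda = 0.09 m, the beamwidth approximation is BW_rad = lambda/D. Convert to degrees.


BW_rad = 0.09 / 9.5 = 0.009474
BW_deg = 0.54 degrees

0.54 degrees


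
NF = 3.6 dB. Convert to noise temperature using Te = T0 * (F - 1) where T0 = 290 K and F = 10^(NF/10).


NF_lin = 10^(3.6/10) = 2.290868
Te = 290 * (2.290868 - 1) = 374.4 K

374.4 K


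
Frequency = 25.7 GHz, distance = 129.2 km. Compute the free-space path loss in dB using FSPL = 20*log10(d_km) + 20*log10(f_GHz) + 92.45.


20*log10(129.2) = 42.23
20*log10(25.7) = 28.2
FSPL = 162.9 dB

162.9 dB


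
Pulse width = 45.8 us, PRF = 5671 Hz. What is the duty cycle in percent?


DC = 45.8e-6 * 5671 * 100 = 25.97%

25.97%


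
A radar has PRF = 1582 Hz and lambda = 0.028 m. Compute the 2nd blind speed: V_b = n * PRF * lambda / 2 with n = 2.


V_blind = 2 * 1582 * 0.028 / 2 = 44.3 m/s

44.3 m/s
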